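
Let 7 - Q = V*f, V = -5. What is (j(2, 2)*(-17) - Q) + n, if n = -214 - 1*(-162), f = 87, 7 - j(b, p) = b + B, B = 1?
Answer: -562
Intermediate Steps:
j(b, p) = 6 - b (j(b, p) = 7 - (b + 1) = 7 - (1 + b) = 7 + (-1 - b) = 6 - b)
Q = 442 (Q = 7 - (-5)*87 = 7 - 1*(-435) = 7 + 435 = 442)
n = -52 (n = -214 + 162 = -52)
(j(2, 2)*(-17) - Q) + n = ((6 - 1*2)*(-17) - 1*442) - 52 = ((6 - 2)*(-17) - 442) - 52 = (4*(-17) - 442) - 52 = (-68 - 442) - 52 = -510 - 52 = -562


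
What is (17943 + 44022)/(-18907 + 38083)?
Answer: 1215/376 ≈ 3.2314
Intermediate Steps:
(17943 + 44022)/(-18907 + 38083) = 61965/19176 = 61965*(1/19176) = 1215/376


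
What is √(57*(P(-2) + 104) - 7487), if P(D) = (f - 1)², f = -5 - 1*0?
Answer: √493 ≈ 22.204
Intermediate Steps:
f = -5 (f = -5 + 0 = -5)
P(D) = 36 (P(D) = (-5 - 1)² = (-6)² = 36)
√(57*(P(-2) + 104) - 7487) = √(57*(36 + 104) - 7487) = √(57*140 - 7487) = √(7980 - 7487) = √493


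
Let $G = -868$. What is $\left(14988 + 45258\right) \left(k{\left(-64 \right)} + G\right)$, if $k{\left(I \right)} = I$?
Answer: $-56149272$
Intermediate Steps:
$\left(14988 + 45258\right) \left(k{\left(-64 \right)} + G\right) = \left(14988 + 45258\right) \left(-64 - 868\right) = 60246 \left(-932\right) = -56149272$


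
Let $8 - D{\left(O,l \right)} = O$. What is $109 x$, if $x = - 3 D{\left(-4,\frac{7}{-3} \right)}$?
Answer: $-3924$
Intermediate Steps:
$D{\left(O,l \right)} = 8 - O$
$x = -36$ ($x = - 3 \left(8 - -4\right) = - 3 \left(8 + 4\right) = \left(-3\right) 12 = -36$)
$109 x = 109 \left(-36\right) = -3924$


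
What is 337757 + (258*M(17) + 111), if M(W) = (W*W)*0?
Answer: 337868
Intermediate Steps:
M(W) = 0 (M(W) = W²*0 = 0)
337757 + (258*M(17) + 111) = 337757 + (258*0 + 111) = 337757 + (0 + 111) = 337757 + 111 = 337868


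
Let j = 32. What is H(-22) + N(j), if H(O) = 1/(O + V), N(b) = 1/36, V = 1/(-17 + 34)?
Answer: -239/13428 ≈ -0.017799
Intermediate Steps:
V = 1/17 ≈ 0.058824
N(b) = 1/36
H(O) = 1/(1/17 + O) (H(O) = 1/(O + 1/17) = 1/(1/17 + O))
H(-22) + N(j) = 17/(1 + 17*(-22)) + 1/36 = 17/(1 - 374) + 1/36 = 17/(-373) + 1/36 = 17*(-1/373) + 1/36 = -17/373 + 1/36 = -239/13428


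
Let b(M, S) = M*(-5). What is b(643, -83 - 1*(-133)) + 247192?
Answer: 243977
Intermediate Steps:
b(M, S) = -5*M
b(643, -83 - 1*(-133)) + 247192 = -5*643 + 247192 = -3215 + 247192 = 243977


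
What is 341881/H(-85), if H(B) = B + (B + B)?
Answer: -341881/255 ≈ -1340.7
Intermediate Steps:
H(B) = 3*B (H(B) = B + 2*B = 3*B)
341881/H(-85) = 341881/((3*(-85))) = 341881/(-255) = 341881*(-1/255) = -341881/255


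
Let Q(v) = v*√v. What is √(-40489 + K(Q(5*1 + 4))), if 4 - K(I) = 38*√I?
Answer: √(-40485 - 114*√3) ≈ 201.7*I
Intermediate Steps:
Q(v) = v^(3/2)
K(I) = 4 - 38*√I
√(-40489 + K(Q(5*1 + 4))) = √(-40489 + (4 - 38*(5*1 + 4)^(¾))) = √(-40489 + (4 - 38*(5 + 4)^(¾))) = √(-40489 + (4 - 38*3*√3)) = √(-40489 + (4 - 114*√3)) = √(-40485 - 114*√3)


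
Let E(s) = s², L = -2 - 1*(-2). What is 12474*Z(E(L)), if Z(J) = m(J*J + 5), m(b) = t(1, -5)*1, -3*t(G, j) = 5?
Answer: -20790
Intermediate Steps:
t(G, j) = -5/3 (t(G, j) = -⅓*5 = -5/3)
L = 0 (L = -2 + 2 = 0)
m(b) = -5/3 (m(b) = -5/3*1 = -5/3)
Z(J) = -5/3
12474*Z(E(L)) = 12474*(-5/3) = -20790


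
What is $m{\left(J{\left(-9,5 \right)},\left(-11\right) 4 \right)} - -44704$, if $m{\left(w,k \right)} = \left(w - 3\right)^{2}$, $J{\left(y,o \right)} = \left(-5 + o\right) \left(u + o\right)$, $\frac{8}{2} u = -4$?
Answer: $44713$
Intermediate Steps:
$u = -1$ ($u = \frac{1}{4} \left(-4\right) = -1$)
$J{\left(y,o \right)} = \left(-1 + o\right) \left(-5 + o\right)$ ($J{\left(y,o \right)} = \left(-5 + o\right) \left(-1 + o\right) = \left(-1 + o\right) \left(-5 + o\right)$)
$m{\left(w,k \right)} = \left(-3 + w\right)^{2}$
$m{\left(J{\left(-9,5 \right)},\left(-11\right) 4 \right)} - -44704 = \left(-3 + \left(5 + 5^{2} - 30\right)\right)^{2} - -44704 = \left(-3 + \left(5 + 25 - 30\right)\right)^{2} + 44704 = \left(-3 + 0\right)^{2} + 44704 = \left(-3\right)^{2} + 44704 = 9 + 44704 = 44713$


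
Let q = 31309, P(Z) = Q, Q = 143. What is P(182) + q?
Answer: 31452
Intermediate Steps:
P(Z) = 143
P(182) + q = 143 + 31309 = 31452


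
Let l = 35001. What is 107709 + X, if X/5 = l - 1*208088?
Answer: -757726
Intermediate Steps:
X = -865435 (X = 5*(35001 - 1*208088) = 5*(35001 - 208088) = 5*(-173087) = -865435)
107709 + X = 107709 - 865435 = -757726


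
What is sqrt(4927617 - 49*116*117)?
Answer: 3*sqrt(473621) ≈ 2064.6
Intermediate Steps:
sqrt(4927617 - 49*116*117) = sqrt(4927617 - 5684*117) = sqrt(4927617 - 665028) = sqrt(4262589) = 3*sqrt(473621)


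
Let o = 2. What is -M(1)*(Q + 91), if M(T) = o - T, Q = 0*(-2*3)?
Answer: -91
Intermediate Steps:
Q = 0 (Q = 0*(-6) = 0)
M(T) = 2 - T
-M(1)*(Q + 91) = -(2 - 1*1)*(0 + 91) = -(2 - 1)*91 = -91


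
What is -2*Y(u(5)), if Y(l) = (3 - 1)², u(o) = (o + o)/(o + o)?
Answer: -8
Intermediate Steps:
u(o) = 1 (u(o) = (2*o)/((2*o)) = (2*o)*(1/(2*o)) = 1)
Y(l) = 4 (Y(l) = 2² = 4)
-2*Y(u(5)) = -2*4 = -8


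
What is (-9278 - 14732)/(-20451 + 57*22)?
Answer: 24010/19197 ≈ 1.2507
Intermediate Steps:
(-9278 - 14732)/(-20451 + 57*22) = -24010/(-20451 + 1254) = -24010/(-19197) = -24010*(-1/19197) = 24010/19197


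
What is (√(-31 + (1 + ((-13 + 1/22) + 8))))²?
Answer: -769/22 ≈ -34.955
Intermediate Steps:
(√(-31 + (1 + ((-13 + 1/22) + 8))))² = (√(-31 + (1 + (-285/22 + 8))))² = (√(-31 + (1 - 109/22)))² = (√(-31 - 87/22))² = (√(-769/22))² = (I*√16918/22)² = -769/22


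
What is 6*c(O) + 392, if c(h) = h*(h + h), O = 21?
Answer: 5684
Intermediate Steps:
c(h) = 2*h**2 (c(h) = h*(2*h) = 2*h**2)
6*c(O) + 392 = 6*(2*21**2) + 392 = 6*(2*441) + 392 = 6*882 + 392 = 5292 + 392 = 5684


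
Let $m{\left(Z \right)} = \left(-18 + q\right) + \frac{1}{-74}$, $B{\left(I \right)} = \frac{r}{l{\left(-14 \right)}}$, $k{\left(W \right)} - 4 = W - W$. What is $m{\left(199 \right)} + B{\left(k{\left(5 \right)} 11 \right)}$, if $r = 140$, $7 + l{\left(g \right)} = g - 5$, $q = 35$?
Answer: $\frac{11161}{962} \approx 11.602$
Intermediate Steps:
$k{\left(W \right)} = 4$ ($k{\left(W \right)} = 4 + \left(W - W\right) = 4 + 0 = 4$)
$l{\left(g \right)} = -12 + g$ ($l{\left(g \right)} = -7 + \left(g - 5\right) = -7 + \left(-5 + g\right) = -12 + g$)
$B{\left(I \right)} = - \frac{70}{13}$ ($B{\left(I \right)} = \frac{140}{-12 - 14} = \frac{140}{-26} = 140 \left(- \frac{1}{26}\right) = - \frac{70}{13}$)
$m{\left(Z \right)} = \frac{1257}{74}$ ($m{\left(Z \right)} = \left(-18 + 35\right) + \frac{1}{-74} = 17 - \frac{1}{74} = \frac{1257}{74}$)
$m{\left(199 \right)} + B{\left(k{\left(5 \right)} 11 \right)} = \frac{1257}{74} - \frac{70}{13} = \frac{11161}{962}$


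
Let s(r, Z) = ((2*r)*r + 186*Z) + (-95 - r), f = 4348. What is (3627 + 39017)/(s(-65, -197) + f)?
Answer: -21322/11937 ≈ -1.7862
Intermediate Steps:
s(r, Z) = -95 - r + 2*r² + 186*Z (s(r, Z) = (2*r² + 186*Z) + (-95 - r) = -95 - r + 2*r² + 186*Z)
(3627 + 39017)/(s(-65, -197) + f) = (3627 + 39017)/((-95 - 1*(-65) + 2*(-65)² + 186*(-197)) + 4348) = 42644/((-95 + 65 + 2*4225 - 36642) + 4348) = 42644/((-95 + 65 + 8450 - 36642) + 4348) = 42644/(-28222 + 4348) = 42644/(-23874) = 42644*(-1/23874) = -21322/11937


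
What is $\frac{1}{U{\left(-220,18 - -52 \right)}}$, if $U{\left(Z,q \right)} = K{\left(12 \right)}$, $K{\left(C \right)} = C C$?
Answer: $\frac{1}{144} \approx 0.0069444$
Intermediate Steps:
$K{\left(C \right)} = C^{2}$
$U{\left(Z,q \right)} = 144$ ($U{\left(Z,q \right)} = 12^{2} = 144$)
$\frac{1}{U{\left(-220,18 - -52 \right)}} = \frac{1}{144}$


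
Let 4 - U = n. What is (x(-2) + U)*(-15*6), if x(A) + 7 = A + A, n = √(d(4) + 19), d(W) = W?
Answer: 630 + 90*√23 ≈ 1061.6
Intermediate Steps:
n = √23 (n = √(4 + 19) = √23 ≈ 4.7958)
U = 4 - √23 ≈ -0.79583
x(A) = -7 + 2*A (x(A) = -7 + (A + A) = -7 + 2*A)
(x(-2) + U)*(-15*6) = ((-7 + 2*(-2)) + (4 - √23))*(-15*6) = ((-7 - 4) + (4 - √23))*(-90) = (-11 + (4 - √23))*(-90) = (-7 - √23)*(-90) = 630 + 90*√23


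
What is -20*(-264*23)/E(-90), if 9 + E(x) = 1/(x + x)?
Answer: -21859200/1621 ≈ -13485.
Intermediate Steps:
E(x) = -9 + 1/(2*x) (E(x) = -9 + 1/(x + x) = -9 + 1/(2*x))
-20*(-264*23)/E(-90) = -20*(-264*23)/(-9 + (1/2)/(-90)) = -(-121440)/(-9 + (1/2)*(-1/90)) = -(-121440)/(-9 - 1/180) = -(-121440)/(-1621/180) = -(-121440)*(-180)/1621 = -20*1092960/1621 = -21859200/1621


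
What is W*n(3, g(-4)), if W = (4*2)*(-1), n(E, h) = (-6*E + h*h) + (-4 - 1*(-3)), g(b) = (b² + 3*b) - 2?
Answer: 120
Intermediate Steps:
g(b) = -2 + b² + 3*b
n(E, h) = -1 + h² - 6*E (n(E, h) = (-6*E + h²) + (-4 + 3) = (h² - 6*E) - 1 = -1 + h² - 6*E)
W = -8 (W = 8*(-1) = -8)
W*n(3, g(-4)) = -8*(-1 + (-2 + (-4)² + 3*(-4))² - 6*3) = -8*(-1 + (-2 + 16 - 12)² - 18) = -8*(-1 + 2² - 18) = -8*(-1 + 4 - 18) = -8*(-15) = 120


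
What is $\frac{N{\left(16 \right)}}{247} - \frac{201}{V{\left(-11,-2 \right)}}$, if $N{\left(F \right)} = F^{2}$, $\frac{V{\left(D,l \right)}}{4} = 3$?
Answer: $- \frac{15525}{988} \approx -15.714$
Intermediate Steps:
$V{\left(D,l \right)} = 12$ ($V{\left(D,l \right)} = 4 \cdot 3 = 12$)
$\frac{N{\left(16 \right)}}{247} - \frac{201}{V{\left(-11,-2 \right)}} = \frac{16^{2}}{247} - \frac{201}{12} = 256 \cdot \frac{1}{247} - \frac{67}{4} = \frac{256}{247} - \frac{67}{4} = - \frac{15525}{988}$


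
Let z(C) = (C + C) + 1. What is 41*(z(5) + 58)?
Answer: 2829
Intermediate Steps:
z(C) = 1 + 2*C (z(C) = 2*C + 1 = 1 + 2*C)
41*(z(5) + 58) = 41*((1 + 2*5) + 58) = 41*((1 + 10) + 58) = 41*(11 + 58) = 41*69 = 2829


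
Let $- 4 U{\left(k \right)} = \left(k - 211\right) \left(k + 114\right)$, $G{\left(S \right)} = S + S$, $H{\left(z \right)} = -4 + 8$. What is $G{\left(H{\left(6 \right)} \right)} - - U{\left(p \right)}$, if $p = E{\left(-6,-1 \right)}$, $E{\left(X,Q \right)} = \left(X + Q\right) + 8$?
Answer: $\frac{12091}{2} \approx 6045.5$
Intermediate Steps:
$H{\left(z \right)} = 4$
$G{\left(S \right)} = 2 S$
$E{\left(X,Q \right)} = 8 + Q + X$ ($E{\left(X,Q \right)} = \left(Q + X\right) + 8 = 8 + Q + X$)
$p = 1$ ($p = 8 - 1 - 6 = 1$)
$U{\left(k \right)} = - \frac{\left(-211 + k\right) \left(114 + k\right)}{4}$ ($U{\left(k \right)} = - \frac{\left(k - 211\right) \left(k + 114\right)}{4} = - \frac{\left(-211 + k\right) \left(114 + k\right)}{4}$)
$G{\left(H{\left(6 \right)} \right)} - - U{\left(p \right)} = 2 \cdot 4 - - (\frac{12027}{2} - \frac{1^{2}}{4} + \frac{97}{4} \cdot 1) = 8 - - (\frac{12027}{2} - \frac{1}{4} + \frac{97}{4}) = 8 - \left(-1\right) \frac{12075}{2} = 8 - - \frac{12075}{2} = 8 + \frac{12075}{2} = \frac{12091}{2}$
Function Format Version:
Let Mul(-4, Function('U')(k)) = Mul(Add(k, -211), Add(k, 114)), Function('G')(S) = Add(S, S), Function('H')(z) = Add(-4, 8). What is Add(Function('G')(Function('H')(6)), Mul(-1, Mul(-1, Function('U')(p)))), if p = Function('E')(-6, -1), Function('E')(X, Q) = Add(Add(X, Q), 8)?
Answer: Rational(12091, 2) ≈ 6045.5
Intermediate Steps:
Function('H')(z) = 4
Function('G')(S) = Mul(2, S)
Function('E')(X, Q) = Add(8, Q, X) (Function('E')(X, Q) = Add(Add(Q, X), 8) = Add(8, Q, X))
p = 1 (p = Add(8, -1, -6) = 1)
Function('U')(k) = Mul(Rational(-1, 4), Add(-211, k), Add(114, k)) (Function('U')(k) = Mul(Rational(-1, 4), Mul(Add(k, -211), Add(k, 114))) = Mul(Rational(-1, 4), Mul(Add(-211, k), Add(114, k))) = Mul(Rational(-1, 4), Add(-211, k), Add(114, k)))
Add(Function('G')(Function('H')(6)), Mul(-1, Mul(-1, Function('U')(p)))) = Add(Mul(2, 4), Mul(-1, Mul(-1, Add(Rational(12027, 2), Mul(Rational(-1, 4), Pow(1, 2)), Mul(Rational(97, 4), 1))))) = Add(8, Mul(-1, Mul(-1, Add(Rational(12027, 2), Mul(Rational(-1, 4), 1), Rational(97, 4))))) = Add(8, Mul(-1, Mul(-1, Add(Rational(12027, 2), Rational(-1, 4), Rational(97, 4))))) = Add(8, Mul(-1, Mul(-1, Rational(12075, 2)))) = Add(8, Mul(-1, Rational(-12075, 2))) = Add(8, Rational(12075, 2)) = Rational(12091, 2)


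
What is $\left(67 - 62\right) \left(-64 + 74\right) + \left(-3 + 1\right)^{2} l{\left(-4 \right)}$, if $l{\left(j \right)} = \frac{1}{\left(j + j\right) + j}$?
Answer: $\frac{149}{3} \approx 49.667$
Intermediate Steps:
$l{\left(j \right)} = \frac{1}{3 j}$ ($l{\left(j \right)} = \frac{1}{2 j + j} = \frac{1}{3 j}$)
$\left(67 - 62\right) \left(-64 + 74\right) + \left(-3 + 1\right)^{2} l{\left(-4 \right)} = \left(67 - 62\right) \left(-64 + 74\right) + \left(-3 + 1\right)^{2} \frac{1}{3 \left(-4\right)} = 5 \cdot 10 + \left(-2\right)^{2} \cdot \frac{1}{3} \left(- \frac{1}{4}\right) = 50 + 4 \left(- \frac{1}{12}\right) = 50 - \frac{1}{3} = \frac{149}{3}$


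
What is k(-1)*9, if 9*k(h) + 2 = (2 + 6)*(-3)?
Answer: -26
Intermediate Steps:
k(h) = -26/9 (k(h) = -2/9 + ((2 + 6)*(-3))/9 = -2/9 + (8*(-3))/9 = -2/9 + (1/9)*(-24) = -2/9 - 8/3 = -26/9)
k(-1)*9 = -26/9*9 = -26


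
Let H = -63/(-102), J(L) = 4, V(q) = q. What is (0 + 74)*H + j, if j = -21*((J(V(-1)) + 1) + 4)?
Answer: -2436/17 ≈ -143.29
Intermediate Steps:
j = -189 (j = -21*((4 + 1) + 4) = -21*(5 + 4) = -21*9 = -189)
H = 21/34 (H = -63*(-1/102) = 21/34 ≈ 0.61765)
(0 + 74)*H + j = (0 + 74)*(21/34) - 189 = 74*(21/34) - 189 = 777/17 - 189 = -2436/17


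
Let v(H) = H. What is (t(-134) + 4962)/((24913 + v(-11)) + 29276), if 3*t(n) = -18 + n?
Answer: 7367/81267 ≈ 0.090652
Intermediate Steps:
t(n) = -6 + n/3 (t(n) = (-18 + n)/3 = -6 + n/3)
(t(-134) + 4962)/((24913 + v(-11)) + 29276) = ((-6 + (⅓)*(-134)) + 4962)/((24913 - 11) + 29276) = ((-6 - 134/3) + 4962)/(24902 + 29276) = (-152/3 + 4962)/54178 = (14734/3)*(1/54178) = 7367/81267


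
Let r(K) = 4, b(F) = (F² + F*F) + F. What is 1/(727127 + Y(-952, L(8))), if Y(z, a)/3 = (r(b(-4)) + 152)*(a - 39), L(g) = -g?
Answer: 1/705131 ≈ 1.4182e-6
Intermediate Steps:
b(F) = F + 2*F² (b(F) = (F² + F²) + F = 2*F² + F = F + 2*F²)
Y(z, a) = -18252 + 468*a (Y(z, a) = 3*((4 + 152)*(a - 39)) = 3*(156*(-39 + a)) = 3*(-6084 + 156*a) = -18252 + 468*a)
1/(727127 + Y(-952, L(8))) = 1/(727127 + (-18252 + 468*(-1*8))) = 1/(727127 + (-18252 + 468*(-8))) = 1/(727127 + (-18252 - 3744)) = 1/(727127 - 21996) = 1/705131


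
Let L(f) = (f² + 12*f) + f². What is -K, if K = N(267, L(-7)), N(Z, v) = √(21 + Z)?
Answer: -12*√2 ≈ -16.971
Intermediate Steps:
L(f) = 2*f² + 12*f
K = 12*√2 (K = √(21 + 267) = √288 = 12*√2 ≈ 16.971)
-K = -12*√2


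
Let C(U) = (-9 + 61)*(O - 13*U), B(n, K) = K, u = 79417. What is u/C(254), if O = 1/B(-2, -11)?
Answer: -67199/145292 ≈ -0.46251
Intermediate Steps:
O = -1/11 (O = 1/(-11) = -1/11 ≈ -0.090909)
C(U) = -52/11 - 676*U (C(U) = (-9 + 61)*(-1/11 - 13*U) = 52*(-1/11 - 13*U) = -52/11 - 676*U)
u/C(254) = 79417/(-52/11 - 676*254) = 79417/(-52/11 - 171704) = 79417/(-1888796/11) = 79417*(-11/1888796) = -67199/145292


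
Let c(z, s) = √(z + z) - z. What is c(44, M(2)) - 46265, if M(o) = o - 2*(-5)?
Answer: -46309 + 2*√22 ≈ -46300.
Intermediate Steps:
M(o) = 10 + o (M(o) = o + 10 = 10 + o)
c(z, s) = -z + √2*√z (c(z, s) = √(2*z) - z = √2*√z - z = -z + √2*√z)
c(44, M(2)) - 46265 = (-1*44 + √2*√44) - 46265 = (-44 + √2*(2*√11)) - 46265 = (-44 + 2*√22) - 46265 = -46309 + 2*√22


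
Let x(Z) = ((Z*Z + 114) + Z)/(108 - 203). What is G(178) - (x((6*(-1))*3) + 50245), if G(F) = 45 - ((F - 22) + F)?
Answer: -960062/19 ≈ -50530.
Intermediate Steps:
x(Z) = -6/5 - Z/95 - Z²/95 (x(Z) = ((Z² + 114) + Z)/(-95) = ((114 + Z²) + Z)*(-1/95) = (114 + Z + Z²)*(-1/95) = -6/5 - Z/95 - Z²/95)
G(F) = 67 - 2*F (G(F) = 45 - ((-22 + F) + F) = 45 - (-22 + 2*F) = 45 + (22 - 2*F) = 67 - 2*F)
G(178) - (x((6*(-1))*3) + 50245) = (67 - 2*178) - ((-6/5 - 6*(-1)*3/95 - ((6*(-1))*3)²/95) + 50245) = (67 - 356) - ((-6/5 - (-6)*3/95 - (-6*3)²/95) + 50245) = -289 - ((-6/5 - 1/95*(-18) - 1/95*(-18)²) + 50245) = -289 - ((-6/5 + 18/95 - 1/95*324) + 50245) = -289 - ((-6/5 + 18/95 - 324/95) + 50245) = -289 - (-84/19 + 50245) = -289 - 1*954571/19 = -289 - 954571/19 = -960062/19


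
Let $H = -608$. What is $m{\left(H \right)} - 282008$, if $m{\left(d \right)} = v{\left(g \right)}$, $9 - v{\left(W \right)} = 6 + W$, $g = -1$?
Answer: $-282004$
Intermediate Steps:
$v{\left(W \right)} = 3 - W$ ($v{\left(W \right)} = 9 - \left(6 + W\right) = 3 - W$)
$m{\left(d \right)} = 4$ ($m{\left(d \right)} = 3 - -1 = 3 + 1 = 4$)
$m{\left(H \right)} - 282008 = 4 - 282008 = -282004$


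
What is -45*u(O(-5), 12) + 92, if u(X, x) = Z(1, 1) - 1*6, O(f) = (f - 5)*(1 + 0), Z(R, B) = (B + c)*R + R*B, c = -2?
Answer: 362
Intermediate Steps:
Z(R, B) = B*R + R*(-2 + B) (Z(R, B) = (B - 2)*R + R*B = (-2 + B)*R + B*R = R*(-2 + B) + B*R = B*R + R*(-2 + B))
O(f) = -5 + f (O(f) = (-5 + f)*1 = -5 + f)
u(X, x) = -6 (u(X, x) = 2*1*(-1 + 1) - 1*6 = 2*1*0 - 6 = 0 - 6 = -6)
-45*u(O(-5), 12) + 92 = -45*(-6) + 92 = 270 + 92 = 362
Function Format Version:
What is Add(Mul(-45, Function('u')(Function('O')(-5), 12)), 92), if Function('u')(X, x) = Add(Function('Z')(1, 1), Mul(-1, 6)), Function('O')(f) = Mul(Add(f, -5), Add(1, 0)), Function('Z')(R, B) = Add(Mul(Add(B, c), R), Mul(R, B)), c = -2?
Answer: 362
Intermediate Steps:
Function('Z')(R, B) = Add(Mul(B, R), Mul(R, Add(-2, B))) (Function('Z')(R, B) = Add(Mul(Add(B, -2), R), Mul(R, B)) = Add(Mul(Add(-2, B), R), Mul(B, R)) = Add(Mul(R, Add(-2, B)), Mul(B, R)) = Add(Mul(B, R), Mul(R, Add(-2, B))))
Function('O')(f) = Add(-5, f) (Function('O')(f) = Mul(Add(-5, f), 1) = Add(-5, f))
Function('u')(X, x) = -6 (Function('u')(X, x) = Add(Mul(2, 1, Add(-1, 1)), Mul(-1, 6)) = Add(Mul(2, 1, 0), -6) = Add(0, -6) = -6)
Add(Mul(-45, Function('u')(Function('O')(-5), 12)), 92) = Add(Mul(-45, -6), 92) = Add(270, 92) = 362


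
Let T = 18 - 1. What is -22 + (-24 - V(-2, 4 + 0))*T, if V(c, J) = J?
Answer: -498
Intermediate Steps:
T = 17
-22 + (-24 - V(-2, 4 + 0))*T = -22 + (-24 - (4 + 0))*17 = -22 + (-24 - 1*4)*17 = -22 + (-24 - 4)*17 = -22 - 28*17 = -22 - 476 = -498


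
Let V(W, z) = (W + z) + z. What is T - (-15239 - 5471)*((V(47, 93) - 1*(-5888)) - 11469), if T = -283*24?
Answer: -110763872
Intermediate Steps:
V(W, z) = W + 2*z
T = -6792
T - (-15239 - 5471)*((V(47, 93) - 1*(-5888)) - 11469) = -6792 - (-15239 - 5471)*(((47 + 2*93) - 1*(-5888)) - 11469) = -6792 - (-20710)*(((47 + 186) + 5888) - 11469) = -6792 - (-20710)*((233 + 5888) - 11469) = -6792 - (-20710)*(6121 - 11469) = -6792 - (-20710)*(-5348) = -6792 - 1*110757080 = -6792 - 110757080 = -110763872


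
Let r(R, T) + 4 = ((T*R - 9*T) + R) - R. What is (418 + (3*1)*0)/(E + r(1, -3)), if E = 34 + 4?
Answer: 209/29 ≈ 7.2069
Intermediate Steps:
r(R, T) = -4 - 9*T + R*T (r(R, T) = -4 + (((T*R - 9*T) + R) - R) = -4 + (((R*T - 9*T) + R) - R) = -4 + (((-9*T + R*T) + R) - R) = -4 + ((R - 9*T + R*T) - R) = -4 + (-9*T + R*T) = -4 - 9*T + R*T)
E = 38
(418 + (3*1)*0)/(E + r(1, -3)) = (418 + (3*1)*0)/(38 + (-4 - 9*(-3) + 1*(-3))) = (418 + 3*0)/(38 + (-4 + 27 - 3)) = (418 + 0)/(38 + 20) = 418/58 = 418*(1/58) = 209/29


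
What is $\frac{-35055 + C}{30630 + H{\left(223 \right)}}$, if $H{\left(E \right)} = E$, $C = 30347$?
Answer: $- \frac{4708}{30853} \approx -0.15259$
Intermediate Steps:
$\frac{-35055 + C}{30630 + H{\left(223 \right)}} = \frac{-35055 + 30347}{30630 + 223} = - \frac{4708}{30853}$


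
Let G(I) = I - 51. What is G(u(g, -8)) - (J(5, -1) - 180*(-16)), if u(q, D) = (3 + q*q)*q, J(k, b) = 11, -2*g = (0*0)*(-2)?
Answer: -2942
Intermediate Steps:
g = 0 (g = -0*0*(-2)/2 = -0*(-2) = -½*0 = 0)
u(q, D) = q*(3 + q²) (u(q, D) = (3 + q²)*q = q*(3 + q²))
G(I) = -51 + I
G(u(g, -8)) - (J(5, -1) - 180*(-16)) = (-51 + 0*(3 + 0²)) - (11 - 180*(-16)) = (-51 + 0*(3 + 0)) - (11 - 60*(-48)) = (-51 + 0*3) - (11 + 2880) = (-51 + 0) - 1*2891 = -51 - 2891 = -2942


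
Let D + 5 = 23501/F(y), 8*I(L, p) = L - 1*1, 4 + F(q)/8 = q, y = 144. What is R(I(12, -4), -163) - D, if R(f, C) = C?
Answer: -200461/1120 ≈ -178.98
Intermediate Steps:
F(q) = -32 + 8*q
I(L, p) = -1/8 + L/8 (I(L, p) = (L - 1*1)/8 = (L - 1)/8 = (-1 + L)/8 = -1/8 + L/8)
D = 17901/1120 (D = -5 + 23501/(-32 + 8*144) = -5 + 23501/(-32 + 1152) = -5 + 23501/1120 = 17901/1120 ≈ 15.983)
R(I(12, -4), -163) - D = -163 - 1*17901/1120 = -163 - 17901/1120 = -200461/1120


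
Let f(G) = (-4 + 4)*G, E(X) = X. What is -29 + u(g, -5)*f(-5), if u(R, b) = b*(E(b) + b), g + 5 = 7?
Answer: -29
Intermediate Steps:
f(G) = 0 (f(G) = 0*G = 0)
g = 2 (g = -5 + 7 = 2)
u(R, b) = 2*b² (u(R, b) = b*(b + b) = b*(2*b) = 2*b²)
-29 + u(g, -5)*f(-5) = -29 + (2*(-5)²)*0 = -29 + (2*25)*0 = -29 + 50*0 = -29 + 0 = -29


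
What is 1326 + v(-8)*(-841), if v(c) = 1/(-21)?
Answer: 28687/21 ≈ 1366.0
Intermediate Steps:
v(c) = -1/21
1326 + v(-8)*(-841) = 1326 - 1/21*(-841) = 1326 + 841/21 = 28687/21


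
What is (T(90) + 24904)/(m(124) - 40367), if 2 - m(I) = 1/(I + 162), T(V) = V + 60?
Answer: -7165444/11544391 ≈ -0.62069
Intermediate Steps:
T(V) = 60 + V
m(I) = 2 - 1/(162 + I) (m(I) = 2 - 1/(I + 162) = 2 - 1/(162 + I))
(T(90) + 24904)/(m(124) - 40367) = ((60 + 90) + 24904)/((323 + 2*124)/(162 + 124) - 40367) = (150 + 24904)/((323 + 248)/286 - 40367) = 25054/((1/286)*571 - 40367) = 25054/(571/286 - 40367) = 25054/(-11544391/286) = 25054*(-286/11544391) = -7165444/11544391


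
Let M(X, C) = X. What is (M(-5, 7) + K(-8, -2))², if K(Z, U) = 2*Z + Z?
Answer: 841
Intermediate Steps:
K(Z, U) = 3*Z
(M(-5, 7) + K(-8, -2))² = (-5 + 3*(-8))² = (-5 - 24)² = (-29)² = 841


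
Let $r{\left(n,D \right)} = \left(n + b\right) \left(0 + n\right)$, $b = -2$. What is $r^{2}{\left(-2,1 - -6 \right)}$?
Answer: $64$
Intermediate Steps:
$r{\left(n,D \right)} = n \left(-2 + n\right)$ ($r{\left(n,D \right)} = \left(n - 2\right) \left(0 + n\right) = \left(-2 + n\right) n = n \left(-2 + n\right)$)
$r^{2}{\left(-2,1 - -6 \right)} = \left(- 2 \left(-2 - 2\right)\right)^{2} = \left(\left(-2\right) \left(-4\right)\right)^{2} = 8^{2} = 64$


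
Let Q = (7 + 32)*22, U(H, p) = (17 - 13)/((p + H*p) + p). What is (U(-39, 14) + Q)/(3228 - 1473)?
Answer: 44444/90909 ≈ 0.48888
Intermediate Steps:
U(H, p) = 4/(2*p + H*p)
Q = 858 (Q = 39*22 = 858)
(U(-39, 14) + Q)/(3228 - 1473) = (4/(14*(2 - 39)) + 858)/(3228 - 1473) = (4*(1/14)/(-37) + 858)/1755 = (4*(1/14)*(-1/37) + 858)*(1/1755) = (-2/259 + 858)*(1/1755) = (222220/259)*(1/1755) = 44444/90909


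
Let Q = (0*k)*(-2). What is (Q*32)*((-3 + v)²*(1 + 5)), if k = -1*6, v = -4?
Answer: 0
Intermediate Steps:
k = -6
Q = 0 (Q = (0*(-6))*(-2) = 0*(-2) = 0)
(Q*32)*((-3 + v)²*(1 + 5)) = (0*32)*((-3 - 4)²*(1 + 5)) = 0*((-7)²*6) = 0*(49*6) = 0*294 = 0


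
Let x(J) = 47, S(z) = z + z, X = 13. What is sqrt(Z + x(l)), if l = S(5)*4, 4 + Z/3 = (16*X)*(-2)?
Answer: I*sqrt(1213) ≈ 34.828*I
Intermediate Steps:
S(z) = 2*z
Z = -1260 (Z = -12 + 3*((16*13)*(-2)) = -12 + 3*(208*(-2)) = -12 + 3*(-416) = -12 - 1248 = -1260)
l = 40 (l = (2*5)*4 = 10*4 = 40)
sqrt(Z + x(l)) = sqrt(-1260 + 47) = sqrt(-1213) = I*sqrt(1213)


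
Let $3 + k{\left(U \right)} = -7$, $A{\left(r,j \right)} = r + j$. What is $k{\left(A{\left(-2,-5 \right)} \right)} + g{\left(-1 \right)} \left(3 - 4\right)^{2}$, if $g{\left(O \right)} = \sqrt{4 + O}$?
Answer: $-10 + \sqrt{3} \approx -8.2679$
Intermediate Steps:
$A{\left(r,j \right)} = j + r$
$k{\left(U \right)} = -10$ ($k{\left(U \right)} = -3 - 7 = -10$)
$k{\left(A{\left(-2,-5 \right)} \right)} + g{\left(-1 \right)} \left(3 - 4\right)^{2} = -10 + \sqrt{4 - 1} \left(3 - 4\right)^{2} = -10 + \sqrt{3} \left(-1\right)^{2} = -10 + \sqrt{3} \cdot 1 = -10 + \sqrt{3}$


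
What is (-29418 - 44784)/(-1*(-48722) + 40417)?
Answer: -24734/29713 ≈ -0.83243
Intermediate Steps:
(-29418 - 44784)/(-1*(-48722) + 40417) = -74202/(48722 + 40417) = -74202/89139 = -74202*1/89139 = -24734/29713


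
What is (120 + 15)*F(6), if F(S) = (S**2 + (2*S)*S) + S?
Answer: 15390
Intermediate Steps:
F(S) = S + 3*S**2 (F(S) = (S**2 + 2*S**2) + S = 3*S**2 + S = S + 3*S**2)
(120 + 15)*F(6) = (120 + 15)*(6*(1 + 3*6)) = 135*(6*(1 + 18)) = 135*(6*19) = 135*114 = 15390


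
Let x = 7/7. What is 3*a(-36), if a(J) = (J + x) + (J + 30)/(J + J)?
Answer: -419/4 ≈ -104.75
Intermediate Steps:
x = 1 (x = 7*(1/7) = 1)
a(J) = 1 + J + (30 + J)/(2*J) (a(J) = (J + 1) + (J + 30)/(J + J) = (1 + J) + (30 + J)/((2*J)) = (1 + J) + (30 + J)*(1/(2*J)) = (1 + J) + (30 + J)/(2*J) = 1 + J + (30 + J)/(2*J))
3*a(-36) = 3*(3/2 - 36 + 15/(-36)) = 3*(3/2 - 36 + 15*(-1/36)) = 3*(3/2 - 36 - 5/12) = 3*(-419/12) = -419/4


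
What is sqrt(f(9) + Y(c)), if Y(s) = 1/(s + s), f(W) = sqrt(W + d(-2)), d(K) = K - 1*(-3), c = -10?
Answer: sqrt(-5 + 100*sqrt(10))/10 ≈ 1.7642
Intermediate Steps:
d(K) = 3 + K (d(K) = K + 3 = 3 + K)
f(W) = sqrt(1 + W) (f(W) = sqrt(W + (3 - 2)) = sqrt(W + 1) = sqrt(1 + W))
Y(s) = 1/(2*s)
sqrt(f(9) + Y(c)) = sqrt(sqrt(1 + 9) + (1/2)/(-10)) = sqrt(sqrt(10) + (1/2)*(-1/10)) = sqrt(sqrt(10) - 1/20) = sqrt(-1/20 + sqrt(10))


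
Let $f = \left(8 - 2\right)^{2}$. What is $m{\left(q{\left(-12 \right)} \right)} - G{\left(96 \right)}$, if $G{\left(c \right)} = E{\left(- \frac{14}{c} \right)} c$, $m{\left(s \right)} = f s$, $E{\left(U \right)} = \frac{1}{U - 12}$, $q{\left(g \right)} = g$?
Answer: $- \frac{247248}{583} \approx -424.1$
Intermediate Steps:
$E{\left(U \right)} = \frac{1}{-12 + U}$
$f = 36$ ($f = 6^{2} = 36$)
$m{\left(s \right)} = 36 s$
$G{\left(c \right)} = \frac{c}{-12 - \frac{14}{c}}$
$m{\left(q{\left(-12 \right)} \right)} - G{\left(96 \right)} = 36 \left(-12\right) - - \frac{96^{2}}{14 + 12 \cdot 96} = -432 - \left(-1\right) 9216 \frac{1}{14 + 1152} = -432 - \left(-1\right) 9216 \cdot \frac{1}{1166} = -432 - - \frac{4608}{583} = -432 + \frac{4608}{583} = - \frac{247248}{583}$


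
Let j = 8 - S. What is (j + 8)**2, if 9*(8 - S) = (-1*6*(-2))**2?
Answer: 576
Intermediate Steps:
S = -8 (S = 8 - (-1*6*(-2))**2/9 = 8 - (-6*(-2))**2/9 = 8 - 1/9*12**2 = 8 - 1/9*144 = 8 - 16 = -8)
j = 16 (j = 8 - 1*(-8) = 8 + 8 = 16)
(j + 8)**2 = (16 + 8)**2 = 24**2 = 576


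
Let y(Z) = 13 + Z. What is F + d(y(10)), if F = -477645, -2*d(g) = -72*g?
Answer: -476817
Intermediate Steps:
d(g) = 36*g (d(g) = -(-36)*g = 36*g)
F + d(y(10)) = -477645 + 36*(13 + 10) = -477645 + 36*23 = -477645 + 828 = -476817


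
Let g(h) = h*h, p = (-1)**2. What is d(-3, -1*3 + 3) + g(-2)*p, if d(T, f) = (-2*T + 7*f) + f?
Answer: 10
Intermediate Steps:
p = 1
g(h) = h**2
d(T, f) = -2*T + 8*f
d(-3, -1*3 + 3) + g(-2)*p = (-2*(-3) + 8*(-1*3 + 3)) + (-2)**2*1 = (6 + 8*(-3 + 3)) + 4*1 = (6 + 8*0) + 4 = (6 + 0) + 4 = 6 + 4 = 10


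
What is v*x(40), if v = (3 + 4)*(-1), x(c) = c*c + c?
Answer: -11480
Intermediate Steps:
x(c) = c + c² (x(c) = c² + c = c + c²)
v = -7 (v = 7*(-1) = -7)
v*x(40) = -280*(1 + 40) = -280*41 = -7*1640 = -11480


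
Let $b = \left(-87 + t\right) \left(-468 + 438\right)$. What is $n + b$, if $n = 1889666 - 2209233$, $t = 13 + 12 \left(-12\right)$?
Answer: $-313027$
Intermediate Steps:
$t = -131$ ($t = 13 - 144 = -131$)
$n = -319567$
$b = 6540$ ($b = \left(-87 - 131\right) \left(-468 + 438\right) = \left(-218\right) \left(-30\right) = 6540$)
$n + b = -319567 + 6540 = -313027$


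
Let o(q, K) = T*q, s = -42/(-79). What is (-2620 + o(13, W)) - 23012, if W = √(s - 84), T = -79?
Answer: -26659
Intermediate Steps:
s = 42/79 (s = -42*(-1/79) = 42/79 ≈ 0.53165)
W = I*√520926/79 (W = √(42/79 - 84) = √(-6594/79) = I*√520926/79 ≈ 9.1361*I)
o(q, K) = -79*q
(-2620 + o(13, W)) - 23012 = (-2620 - 79*13) - 23012 = (-2620 - 1027) - 23012 = -3647 - 23012 = -26659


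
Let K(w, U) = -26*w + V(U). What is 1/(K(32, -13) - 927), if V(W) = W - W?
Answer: -1/1759 ≈ -0.00056850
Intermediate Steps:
V(W) = 0
K(w, U) = -26*w (K(w, U) = -26*w + 0 = -26*w)
1/(K(32, -13) - 927) = 1/(-26*32 - 927) = 1/(-832 - 927) = 1/(-1759) = -1/1759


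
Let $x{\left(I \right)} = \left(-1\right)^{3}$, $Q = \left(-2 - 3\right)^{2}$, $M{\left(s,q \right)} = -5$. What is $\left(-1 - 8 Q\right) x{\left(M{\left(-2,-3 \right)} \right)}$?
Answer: $201$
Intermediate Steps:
$Q = 25$ ($Q = \left(-5\right)^{2} = 25$)
$x{\left(I \right)} = -1$
$\left(-1 - 8 Q\right) x{\left(M{\left(-2,-3 \right)} \right)} = \left(-1 - 200\right) \left(-1\right) = \left(-201\right) \left(-1\right) = 201$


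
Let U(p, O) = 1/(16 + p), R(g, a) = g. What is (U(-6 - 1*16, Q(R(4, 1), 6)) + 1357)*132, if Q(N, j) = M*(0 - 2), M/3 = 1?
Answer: 179102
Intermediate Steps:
M = 3 (M = 3*1 = 3)
Q(N, j) = -6 (Q(N, j) = 3*(0 - 2) = 3*(-2) = -6)
(U(-6 - 1*16, Q(R(4, 1), 6)) + 1357)*132 = (1/(16 + (-6 - 1*16)) + 1357)*132 = (1/(16 + (-6 - 16)) + 1357)*132 = (1/(16 - 22) + 1357)*132 = (1/(-6) + 1357)*132 = (-⅙ + 1357)*132 = (8141/6)*132 = 179102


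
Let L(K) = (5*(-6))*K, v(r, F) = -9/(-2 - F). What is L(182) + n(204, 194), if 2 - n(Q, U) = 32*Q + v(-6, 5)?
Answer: -83911/7 ≈ -11987.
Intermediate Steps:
n(Q, U) = 5/7 - 32*Q (n(Q, U) = 2 - (32*Q + 9/(2 + 5)) = 2 - (32*Q + 9/7) = 2 - (9/7 + 32*Q) = 2 + (-9/7 - 32*Q) = 5/7 - 32*Q)
L(K) = -30*K
L(182) + n(204, 194) = -30*182 + (5/7 - 32*204) = -5460 + (5/7 - 6528) = -5460 - 45691/7 = -83911/7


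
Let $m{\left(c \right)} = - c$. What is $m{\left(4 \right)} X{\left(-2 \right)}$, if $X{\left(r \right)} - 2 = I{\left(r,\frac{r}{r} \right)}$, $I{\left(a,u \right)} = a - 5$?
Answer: $20$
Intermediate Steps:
$I{\left(a,u \right)} = -5 + a$ ($I{\left(a,u \right)} = a - 5 = -5 + a$)
$X{\left(r \right)} = -3 + r$ ($X{\left(r \right)} = 2 + \left(-5 + r\right) = -3 + r$)
$m{\left(4 \right)} X{\left(-2 \right)} = \left(-1\right) 4 \left(-3 - 2\right) = \left(-4\right) \left(-5\right) = 20$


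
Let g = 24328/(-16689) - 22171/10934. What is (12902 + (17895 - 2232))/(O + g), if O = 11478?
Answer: 5212470530190/2093841029257 ≈ 2.4894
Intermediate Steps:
g = -636014171/182477526 (g = 24328*(-1/16689) - 22171*1/10934 = -24328/16689 - 22171/10934 = -636014171/182477526 ≈ -3.4854)
(12902 + (17895 - 2232))/(O + g) = (12902 + (17895 - 2232))/(11478 - 636014171/182477526) = (12902 + 15663)/(2093841029257/182477526) = 28565*(182477526/2093841029257) = 5212470530190/2093841029257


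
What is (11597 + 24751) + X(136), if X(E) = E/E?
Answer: 36349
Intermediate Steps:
X(E) = 1
(11597 + 24751) + X(136) = (11597 + 24751) + 1 = 36348 + 1 = 36349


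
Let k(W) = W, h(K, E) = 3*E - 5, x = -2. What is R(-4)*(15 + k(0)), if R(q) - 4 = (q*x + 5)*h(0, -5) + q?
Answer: -3900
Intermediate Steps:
h(K, E) = -5 + 3*E
R(q) = -96 + 41*q (R(q) = 4 + ((q*(-2) + 5)*(-5 + 3*(-5)) + q) = 4 + ((-2*q + 5)*(-5 - 15) + q) = 4 + ((5 - 2*q)*(-20) + q) = 4 + ((-100 + 40*q) + q) = 4 + (-100 + 41*q) = -96 + 41*q)
R(-4)*(15 + k(0)) = (-96 + 41*(-4))*(15 + 0) = (-96 - 164)*15 = -260*15 = -3900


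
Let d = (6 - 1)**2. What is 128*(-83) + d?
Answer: -10599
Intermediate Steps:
d = 25 (d = 5**2 = 25)
128*(-83) + d = 128*(-83) + 25 = -10624 + 25 = -10599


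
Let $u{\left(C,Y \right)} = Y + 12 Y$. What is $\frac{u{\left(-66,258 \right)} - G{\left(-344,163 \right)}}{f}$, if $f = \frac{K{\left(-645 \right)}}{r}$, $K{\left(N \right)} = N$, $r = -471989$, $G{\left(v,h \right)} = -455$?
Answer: $\frac{1797806101}{645} \approx 2.7873 \cdot 10^{6}$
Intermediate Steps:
$u{\left(C,Y \right)} = 13 Y$
$f = \frac{645}{471989}$ ($f = - \frac{645}{-471989} = \left(-645\right) \left(- \frac{1}{471989}\right) = \frac{645}{471989} \approx 0.0013666$)
$\frac{u{\left(-66,258 \right)} - G{\left(-344,163 \right)}}{f} = \frac{13 \cdot 258 - -455}{\frac{645}{471989}} = \left(3354 + 455\right) \frac{471989}{645} = 3809 \cdot \frac{471989}{645} = \frac{1797806101}{645}$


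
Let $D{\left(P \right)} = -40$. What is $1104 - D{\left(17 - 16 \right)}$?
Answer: $1144$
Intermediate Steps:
$1104 - D{\left(17 - 16 \right)} = 1104 - -40 = 1104 + 40 = 1144$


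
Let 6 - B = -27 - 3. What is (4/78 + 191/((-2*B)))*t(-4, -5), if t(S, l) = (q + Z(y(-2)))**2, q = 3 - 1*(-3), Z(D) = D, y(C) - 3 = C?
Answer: -119315/936 ≈ -127.47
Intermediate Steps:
y(C) = 3 + C
B = 36 (B = 6 - (-27 - 3) = 6 - 1*(-30) = 6 + 30 = 36)
q = 6 (q = 3 + 3 = 6)
t(S, l) = 49 (t(S, l) = (6 + (3 - 2))**2 = (6 + 1)**2 = 7**2 = 49)
(4/78 + 191/((-2*B)))*t(-4, -5) = (4/78 + 191/((-2*36)))*49 = (4*(1/78) + 191/(-72))*49 = (2/39 + 191*(-1/72))*49 = (2/39 - 191/72)*49 = -2435/936*49 = -119315/936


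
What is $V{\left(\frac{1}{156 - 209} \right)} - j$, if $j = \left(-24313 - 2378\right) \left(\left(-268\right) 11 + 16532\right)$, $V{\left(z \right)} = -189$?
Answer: $362570355$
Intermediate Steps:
$j = -362570544$ ($j = - 26691 \left(-2948 + 16532\right) = \left(-26691\right) 13584 = -362570544$)
$V{\left(\frac{1}{156 - 209} \right)} - j = -189 - -362570544 = -189 + 362570544 = 362570355$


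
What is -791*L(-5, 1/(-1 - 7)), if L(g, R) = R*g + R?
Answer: -791/2 ≈ -395.50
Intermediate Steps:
L(g, R) = R + R*g
-791*L(-5, 1/(-1 - 7)) = -791*(1 - 5)/(-1 - 7) = -791*(-4)/(-8) = -(-791)*(-4)/8 = -791*½ = -791/2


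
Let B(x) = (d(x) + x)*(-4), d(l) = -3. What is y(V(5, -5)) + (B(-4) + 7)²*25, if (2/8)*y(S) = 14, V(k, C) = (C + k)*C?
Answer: 30681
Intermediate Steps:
V(k, C) = C*(C + k)
y(S) = 56 (y(S) = 4*14 = 56)
B(x) = 12 - 4*x (B(x) = (-3 + x)*(-4) = 12 - 4*x)
y(V(5, -5)) + (B(-4) + 7)²*25 = 56 + ((12 - 4*(-4)) + 7)²*25 = 56 + ((12 + 16) + 7)²*25 = 56 + (28 + 7)²*25 = 56 + 35²*25 = 56 + 1225*25 = 56 + 30625 = 30681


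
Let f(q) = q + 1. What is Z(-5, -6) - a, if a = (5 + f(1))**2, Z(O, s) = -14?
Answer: -63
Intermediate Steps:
f(q) = 1 + q
a = 49 (a = (5 + (1 + 1))**2 = (5 + 2)**2 = 7**2 = 49)
Z(-5, -6) - a = -14 - 1*49 = -14 - 49 = -63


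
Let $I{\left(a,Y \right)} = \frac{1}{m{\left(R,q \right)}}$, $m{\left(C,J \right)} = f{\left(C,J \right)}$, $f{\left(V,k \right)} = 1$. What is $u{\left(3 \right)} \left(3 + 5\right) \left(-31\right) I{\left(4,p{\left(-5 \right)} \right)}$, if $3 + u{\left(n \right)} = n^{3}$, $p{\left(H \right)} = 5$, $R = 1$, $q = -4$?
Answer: $-5952$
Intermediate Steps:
$m{\left(C,J \right)} = 1$
$u{\left(n \right)} = -3 + n^{3}$
$I{\left(a,Y \right)} = 1$ ($I{\left(a,Y \right)} = 1^{-1} = 1$)
$u{\left(3 \right)} \left(3 + 5\right) \left(-31\right) I{\left(4,p{\left(-5 \right)} \right)} = \left(-3 + 3^{3}\right) \left(3 + 5\right) \left(-31\right) 1 = \left(-3 + 27\right) 8 \left(-31\right) 1 = 24 \cdot 8 \left(-31\right) 1 = 192 \left(-31\right) 1 = \left(-5952\right) 1 = -5952$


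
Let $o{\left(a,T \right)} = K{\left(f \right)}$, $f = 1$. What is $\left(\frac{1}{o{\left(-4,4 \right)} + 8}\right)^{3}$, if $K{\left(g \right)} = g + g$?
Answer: $\frac{1}{1000} \approx 0.001$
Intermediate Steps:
$K{\left(g \right)} = 2 g$
$o{\left(a,T \right)} = 2$ ($o{\left(a,T \right)} = 2 \cdot 1 = 2$)
$\left(\frac{1}{o{\left(-4,4 \right)} + 8}\right)^{3} = \left(\frac{1}{2 + 8}\right)^{3} = \left(\frac{1}{10}\right)^{3} = \frac{1}{1000}$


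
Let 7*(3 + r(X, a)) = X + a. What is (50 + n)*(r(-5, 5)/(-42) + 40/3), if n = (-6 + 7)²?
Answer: 9571/14 ≈ 683.64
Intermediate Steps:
r(X, a) = -3 + X/7 + a/7 (r(X, a) = -3 + (X + a)/7 = -3 + (X/7 + a/7) = -3 + X/7 + a/7)
n = 1 (n = 1² = 1)
(50 + n)*(r(-5, 5)/(-42) + 40/3) = (50 + 1)*((-3 + (⅐)*(-5) + (⅐)*5)/(-42) + 40/3) = 51*((-3 - 5/7 + 5/7)*(-1/42) + 40*(⅓)) = 51*(-3*(-1/42) + 40/3) = 51*(1/14 + 40/3) = 51*(563/42) = 9571/14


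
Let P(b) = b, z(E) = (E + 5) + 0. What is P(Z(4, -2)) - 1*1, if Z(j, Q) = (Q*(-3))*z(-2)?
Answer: 17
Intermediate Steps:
z(E) = 5 + E (z(E) = (5 + E) + 0 = 5 + E)
Z(j, Q) = -9*Q (Z(j, Q) = (Q*(-3))*(5 - 2) = -3*Q*3 = -9*Q)
P(Z(4, -2)) - 1*1 = -9*(-2) - 1*1 = 18 - 1 = 17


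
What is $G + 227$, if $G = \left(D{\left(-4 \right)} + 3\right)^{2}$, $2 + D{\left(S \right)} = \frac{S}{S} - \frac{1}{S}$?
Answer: $\frac{3713}{16} \approx 232.06$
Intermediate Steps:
$D{\left(S \right)} = -1 - \frac{1}{S}$ ($D{\left(S \right)} = -2 - \left(\frac{1}{S} - \frac{S}{S}\right) = -2 + \left(1 - \frac{1}{S}\right) = -1 - \frac{1}{S}$)
$G = \frac{81}{16}$ ($G = \left(\frac{-1 - -4}{-4} + 3\right)^{2} = \left(- \frac{-1 + 4}{4} + 3\right)^{2} = \left(\left(- \frac{1}{4}\right) 3 + 3\right)^{2} = \left(- \frac{3}{4} + 3\right)^{2} = \left(\frac{9}{4}\right)^{2} = \frac{81}{16} \approx 5.0625$)
$G + 227 = \frac{81}{16} + 227 = \frac{3713}{16}$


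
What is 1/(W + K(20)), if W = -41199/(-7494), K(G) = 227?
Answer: 2498/580779 ≈ 0.0043011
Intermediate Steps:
W = 13733/2498 (W = -41199*(-1/7494) = 13733/2498 ≈ 5.4976)
1/(W + K(20)) = 1/(13733/2498 + 227) = 1/(580779/2498) = 2498/580779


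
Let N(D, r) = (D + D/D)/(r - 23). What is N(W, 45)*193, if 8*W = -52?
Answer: -193/4 ≈ -48.250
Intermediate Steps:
W = -13/2 (W = (1/8)*(-52) = -13/2 ≈ -6.5000)
N(D, r) = (1 + D)/(-23 + r) (N(D, r) = (D + 1)/(-23 + r) = (1 + D)/(-23 + r))
N(W, 45)*193 = ((1 - 13/2)/(-23 + 45))*193 = (-11/2/22)*193 = ((1/22)*(-11/2))*193 = -1/4*193 = -193/4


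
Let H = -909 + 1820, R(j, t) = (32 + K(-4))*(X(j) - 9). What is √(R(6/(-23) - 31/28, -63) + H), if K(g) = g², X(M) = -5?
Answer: √239 ≈ 15.460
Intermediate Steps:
R(j, t) = -672 (R(j, t) = (32 + (-4)²)*(-5 - 9) = (32 + 16)*(-14) = 48*(-14) = -672)
H = 911
√(R(6/(-23) - 31/28, -63) + H) = √(-672 + 911) = √239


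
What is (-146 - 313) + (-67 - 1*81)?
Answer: -607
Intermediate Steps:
(-146 - 313) + (-67 - 1*81) = -459 + (-67 - 81) = -459 - 148 = -607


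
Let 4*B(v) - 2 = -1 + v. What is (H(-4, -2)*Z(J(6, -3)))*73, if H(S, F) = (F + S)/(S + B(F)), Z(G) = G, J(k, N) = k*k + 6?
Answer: 73584/17 ≈ 4328.5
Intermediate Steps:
B(v) = ¼ + v/4 (B(v) = ½ + (-1 + v)/4 = ½ + (-¼ + v/4) = ¼ + v/4)
J(k, N) = 6 + k² (J(k, N) = k² + 6 = 6 + k²)
H(S, F) = (F + S)/(¼ + S + F/4) (H(S, F) = (F + S)/(S + (¼ + F/4)) = (F + S)/(¼ + S + F/4))
(H(-4, -2)*Z(J(6, -3)))*73 = ((4*(-2 - 4)/(1 - 2 + 4*(-4)))*(6 + 6²))*73 = ((4*(-6)/(1 - 2 - 16))*(6 + 36))*73 = ((4*(-6)/(-17))*42)*73 = ((4*(-1/17)*(-6))*42)*73 = ((24/17)*42)*73 = (1008/17)*73 = 73584/17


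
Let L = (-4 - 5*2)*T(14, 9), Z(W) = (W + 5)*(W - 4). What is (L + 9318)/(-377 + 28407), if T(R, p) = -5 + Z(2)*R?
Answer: 6066/14015 ≈ 0.43282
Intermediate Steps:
Z(W) = (-4 + W)*(5 + W) (Z(W) = (5 + W)*(-4 + W) = (-4 + W)*(5 + W))
T(R, p) = -5 - 14*R (T(R, p) = -5 + (-20 + 2 + 2**2)*R = -5 + (-20 + 2 + 4)*R = -5 - 14*R)
L = 2814 (L = (-4 - 5*2)*(-5 - 14*14) = (-4 - 10)*(-5 - 196) = -14*(-201) = 2814)
(L + 9318)/(-377 + 28407) = (2814 + 9318)/(-377 + 28407) = 12132/28030 = 12132*(1/28030) = 6066/14015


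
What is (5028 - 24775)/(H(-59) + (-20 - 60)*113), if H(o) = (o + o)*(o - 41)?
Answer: -19747/2760 ≈ -7.1547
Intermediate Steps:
H(o) = 2*o*(-41 + o) (H(o) = (2*o)*(-41 + o) = 2*o*(-41 + o))
(5028 - 24775)/(H(-59) + (-20 - 60)*113) = (5028 - 24775)/(2*(-59)*(-41 - 59) + (-20 - 60)*113) = -19747/(2*(-59)*(-100) - 80*113) = -19747/(11800 - 9040) = -19747/2760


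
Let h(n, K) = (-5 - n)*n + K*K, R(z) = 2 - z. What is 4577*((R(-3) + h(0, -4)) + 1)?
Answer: 100694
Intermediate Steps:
h(n, K) = K² + n*(-5 - n) (h(n, K) = n*(-5 - n) + K² = K² + n*(-5 - n))
4577*((R(-3) + h(0, -4)) + 1) = 4577*(((2 - 1*(-3)) + ((-4)² - 1*0² - 5*0)) + 1) = 4577*(((2 + 3) + (16 - 1*0 + 0)) + 1) = 4577*((5 + (16 + 0 + 0)) + 1) = 4577*((5 + 16) + 1) = 4577*(21 + 1) = 4577*22 = 100694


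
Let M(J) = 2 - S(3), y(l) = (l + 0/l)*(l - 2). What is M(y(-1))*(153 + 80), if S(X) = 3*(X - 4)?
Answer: 1165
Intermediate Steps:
S(X) = -12 + 3*X (S(X) = 3*(-4 + X) = -12 + 3*X)
y(l) = l*(-2 + l) (y(l) = (l + 0)*(-2 + l) = l*(-2 + l))
M(J) = 5 (M(J) = 2 - (-12 + 3*3) = 2 - (-12 + 9) = 2 - 1*(-3) = 2 + 3 = 5)
M(y(-1))*(153 + 80) = 5*(153 + 80) = 5*233 = 1165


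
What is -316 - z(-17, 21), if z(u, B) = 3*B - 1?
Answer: -378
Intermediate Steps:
z(u, B) = -1 + 3*B
-316 - z(-17, 21) = -316 - (-1 + 3*21) = -316 - (-1 + 63) = -316 - 1*62 = -316 - 62 = -378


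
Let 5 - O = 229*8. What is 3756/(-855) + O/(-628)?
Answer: -265561/178980 ≈ -1.4837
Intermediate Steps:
O = -1827 (O = 5 - 229*8 = 5 - 1*1832 = 5 - 1832 = -1827)
3756/(-855) + O/(-628) = 3756/(-855) - 1827/(-628) = 3756*(-1/855) - 1827*(-1/628) = -1252/285 + 1827/628 = -265561/178980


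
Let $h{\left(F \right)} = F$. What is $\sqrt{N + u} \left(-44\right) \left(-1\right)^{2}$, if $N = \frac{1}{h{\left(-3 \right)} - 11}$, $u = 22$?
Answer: $- \frac{22 \sqrt{4298}}{7} \approx -206.04$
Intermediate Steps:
$N = - \frac{1}{14}$ ($N = \frac{1}{-3 - 11} = \frac{1}{-14} = - \frac{1}{14} \approx -0.071429$)
$\sqrt{N + u} \left(-44\right) \left(-1\right)^{2} = \sqrt{- \frac{1}{14} + 22} \left(-44\right) \left(-1\right)^{2} = \sqrt{\frac{307}{14}} \left(-44\right) 1 = \frac{\sqrt{4298}}{14} \left(-44\right) 1 = - \frac{22 \sqrt{4298}}{7} \cdot 1 = - \frac{22 \sqrt{4298}}{7}$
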